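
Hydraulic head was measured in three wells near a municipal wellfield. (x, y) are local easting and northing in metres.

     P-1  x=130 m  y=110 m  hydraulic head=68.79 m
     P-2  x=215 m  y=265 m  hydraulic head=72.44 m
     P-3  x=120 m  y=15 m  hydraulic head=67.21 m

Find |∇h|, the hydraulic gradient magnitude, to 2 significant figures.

With h = a·x + b·y + c and P-1 as origin, the differences give:
  85·a + 155·b = +3.65
  (-10)·a + (-95)·b = -1.58
Eliminate b (×(-95) and ×155, subtract): -6525·a = -101.850 → a = ∂h/∂x = +0.01561
Back-substitute: b = ∂h/∂y = +0.01499.
|∇h| = √(0.01561² + 0.01499²) = 0.02164

0.022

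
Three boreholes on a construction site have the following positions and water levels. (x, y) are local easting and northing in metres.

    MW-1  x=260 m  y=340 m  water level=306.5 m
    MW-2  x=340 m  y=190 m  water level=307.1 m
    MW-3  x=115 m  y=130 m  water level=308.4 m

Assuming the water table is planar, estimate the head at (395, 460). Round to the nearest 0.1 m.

305.2 m

Differences from MW-1: to MW-2 (Δx, Δy, Δh) = (80, -150, +0.6); to MW-3 = (-145, -210, +1.9).
Determinant of the coordinate differences = 80·(-210) − (-145)·(-150) = -38550.
∂h/∂x = [(+0.6)·(-210) − (+1.9)·(-150)] / -38550 = -0.004125
∂h/∂y = [80·(+1.9) − (-145)·(+0.6)] / -38550 = -0.006200
h(395, 460) = 306.5 + (-0.004125)·(135) + (-0.006200)·(120) = 306.5 -0.557 -0.744 = 305.199 m.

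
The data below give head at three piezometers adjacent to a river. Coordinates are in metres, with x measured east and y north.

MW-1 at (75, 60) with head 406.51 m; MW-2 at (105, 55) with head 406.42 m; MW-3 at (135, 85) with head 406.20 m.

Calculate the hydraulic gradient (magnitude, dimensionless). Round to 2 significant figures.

Differences from MW-1: to MW-2 (Δx, Δy, Δh) = (30, -5, -0.09); to MW-3 = (60, 25, -0.31).
Solve a·Δx + b·Δy = Δh: det = 30·25 − 60·(-5) = 1050.
∂h/∂x = [(-0.09)·25 − (-0.31)·(-5)] / 1050 = -0.003619
∂h/∂y = [30·(-0.31) − 60·(-0.09)] / 1050 = -0.003714
|∇h| = √(-0.003619² + -0.003714²) = 0.005186

0.0052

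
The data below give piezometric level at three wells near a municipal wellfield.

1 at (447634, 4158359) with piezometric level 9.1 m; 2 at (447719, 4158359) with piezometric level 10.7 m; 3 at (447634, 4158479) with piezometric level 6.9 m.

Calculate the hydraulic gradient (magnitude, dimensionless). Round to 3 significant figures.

∂h/∂x = (10.7 − 9.1) / (447719 − 447634) = +0.01882
∂h/∂y = (6.9 − 9.1) / (4158479 − 4158359) = -0.01833
|∇h| = √(0.01882² + -0.01833²) = 0.02627

0.0263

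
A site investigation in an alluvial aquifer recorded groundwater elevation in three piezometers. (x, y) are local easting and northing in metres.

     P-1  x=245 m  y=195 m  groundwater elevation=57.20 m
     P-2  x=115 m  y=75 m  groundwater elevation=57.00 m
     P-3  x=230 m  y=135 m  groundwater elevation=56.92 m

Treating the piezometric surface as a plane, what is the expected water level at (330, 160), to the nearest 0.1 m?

56.7 m

With h = a·x + b·y + c and P-1 as origin, the differences give:
  (-130)·a + (-120)·b = -0.20
  (-15)·a + (-60)·b = -0.28
Eliminate b (×(-60) and ×(-120), subtract): 6000·a = -21.600 → a = ∂h/∂x = -0.003600
Back-substitute: b = ∂h/∂y = +0.005567.
h(330, 160) = 57.20 + (-0.003600)·(85) + (+0.005567)·(-35) = 57.20 -0.306 -0.195 = 56.699 m.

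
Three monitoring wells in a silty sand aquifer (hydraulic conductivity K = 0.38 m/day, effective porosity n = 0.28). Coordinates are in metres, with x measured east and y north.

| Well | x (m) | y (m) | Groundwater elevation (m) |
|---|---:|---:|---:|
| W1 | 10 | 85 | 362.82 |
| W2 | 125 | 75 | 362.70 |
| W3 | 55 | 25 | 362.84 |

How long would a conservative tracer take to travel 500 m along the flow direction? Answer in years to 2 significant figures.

Differences from W1: to W2 (Δx, Δy, Δh) = (115, -10, -0.12); to W3 = (45, -60, +0.02).
Solve a·Δx + b·Δy = Δh: det = 115·(-60) − 45·(-10) = -6450.
∂h/∂x = [(-0.12)·(-60) − (+0.02)·(-10)] / -6450 = -0.001147
∂h/∂y = [115·(+0.02) − 45·(-0.12)] / -6450 = -0.001194
|∇h| = √(-0.001147² + -0.001194²) = 0.001656
Seepage velocity v = K·i/n = 0.38 × 0.001656 / 0.28 = 0.002247 m/day.
t = 500 / 0.002247 = 2.225e+05 days = 609 years.

610 years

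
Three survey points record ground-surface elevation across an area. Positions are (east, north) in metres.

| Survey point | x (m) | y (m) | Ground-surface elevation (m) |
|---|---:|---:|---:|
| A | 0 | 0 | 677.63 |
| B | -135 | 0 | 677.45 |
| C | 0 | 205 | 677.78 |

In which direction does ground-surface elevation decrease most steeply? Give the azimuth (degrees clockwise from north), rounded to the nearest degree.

∂z/∂x = (677.45 − 677.63) / (-135 − 0) = +0.001333
∂z/∂y = (677.78 − 677.63) / (205 − 0) = +0.0007317
Steepest decrease is along −∇f: components (-0.001333 E, -0.0007317 N).
Azimuth = atan2(-0.001333, -0.0007317) = 241.2° ≈ 241°.

241°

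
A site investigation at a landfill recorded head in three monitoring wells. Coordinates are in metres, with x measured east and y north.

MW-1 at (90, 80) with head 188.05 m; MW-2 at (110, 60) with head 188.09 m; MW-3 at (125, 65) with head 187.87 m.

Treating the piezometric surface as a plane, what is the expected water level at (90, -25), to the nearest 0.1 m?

189.4 m

Taking MW-1 as reference: MW-2−MW-1 = (20, -20, +0.04); MW-3−MW-1 = (35, -15, -0.18).
Determinant of the coordinate differences = 20·(-15) − 35·(-20) = 400.
∂h/∂x = [(+0.04)·(-15) − (-0.18)·(-20)] / 400 = -0.01050
∂h/∂y = [20·(-0.18) − 35·(+0.04)] / 400 = -0.01250
h(90, -25) = 188.05 + (-0.01050)·(0) + (-0.01250)·(-105) = 188.05 -0.000 +1.312 = 189.362 m.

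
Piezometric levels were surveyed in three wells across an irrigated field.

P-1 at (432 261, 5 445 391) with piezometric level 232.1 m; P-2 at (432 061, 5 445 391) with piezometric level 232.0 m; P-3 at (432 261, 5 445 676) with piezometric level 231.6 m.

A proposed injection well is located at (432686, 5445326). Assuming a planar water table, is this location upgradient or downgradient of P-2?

upgradient

∂h/∂x = (232.0 − 232.1) / (432061 − 432261) = +0.0005000
∂h/∂y = (231.6 − 232.1) / (5445676 − 5445391) = -0.001754
Head at (432686, 5445326) = 232.1 + (+0.0005000)·(425) + (-0.001754)·(-65) = 232.43 m.
That is higher than the 232.0 m at P-2, so the point is upgradient.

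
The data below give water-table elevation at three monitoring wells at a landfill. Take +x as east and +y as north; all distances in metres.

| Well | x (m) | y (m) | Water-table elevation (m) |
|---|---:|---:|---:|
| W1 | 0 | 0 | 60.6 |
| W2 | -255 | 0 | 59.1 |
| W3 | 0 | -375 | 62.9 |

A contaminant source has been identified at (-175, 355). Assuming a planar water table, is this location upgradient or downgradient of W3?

downgradient

∂h/∂x = (59.1 − 60.6) / (-255 − 0) = +0.005882
∂h/∂y = (62.9 − 60.6) / (-375 − 0) = -0.006133
Head at (-175, 355) = 60.6 + (+0.005882)·(-175) + (-0.006133)·(355) = 57.39 m.
That is lower than the 62.9 m at W3, so the point is downgradient.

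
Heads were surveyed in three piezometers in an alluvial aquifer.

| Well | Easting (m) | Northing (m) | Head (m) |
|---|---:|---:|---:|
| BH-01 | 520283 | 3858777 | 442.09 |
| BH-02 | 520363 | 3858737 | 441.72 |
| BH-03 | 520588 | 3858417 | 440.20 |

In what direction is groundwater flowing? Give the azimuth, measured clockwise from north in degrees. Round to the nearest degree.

With h = a·x + b·y + c and BH-01 as origin, the differences give:
  80·a + (-40)·b = -0.37
  305·a + (-360)·b = -1.89
Eliminate b (×(-360) and ×(-40), subtract): -16600·a = 57.600 → a = ∂h/∂x = -0.003470
Back-substitute: b = ∂h/∂y = +0.002310.
Flow direction (−∇h) has components (+0.003470 E, -0.002310 N).
Azimuth = atan2(E, N) = atan2(+0.003470, -0.002310) = 123.7° ≈ 124°.

124°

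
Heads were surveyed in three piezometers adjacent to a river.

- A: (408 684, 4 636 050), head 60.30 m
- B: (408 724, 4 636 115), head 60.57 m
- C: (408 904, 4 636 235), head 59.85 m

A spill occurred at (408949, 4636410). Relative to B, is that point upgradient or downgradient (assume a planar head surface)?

upgradient

Differences from A: to B (Δx, Δy, Δh) = (40, 65, +0.27); to C = (220, 185, -0.45).
Determinant of the coordinate differences = 40·185 − 220·65 = -6900.
∂h/∂x = [(+0.27)·185 − (-0.45)·65] / -6900 = -0.01148
∂h/∂y = [40·(-0.45) − 220·(+0.27)] / -6900 = +0.01122
Head at (408949, 4636410) = 60.30 + (-0.01148)·(265) + (+0.01122)·(360) = 61.30 m.
That is higher than the 60.57 m at B, so the point is upgradient.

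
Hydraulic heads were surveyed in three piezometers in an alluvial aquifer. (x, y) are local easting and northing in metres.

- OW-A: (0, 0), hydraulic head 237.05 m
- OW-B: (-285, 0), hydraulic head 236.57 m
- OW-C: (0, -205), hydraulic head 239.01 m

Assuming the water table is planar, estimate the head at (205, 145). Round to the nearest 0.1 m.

∂h/∂x = (236.57 − 237.05) / (-285 − 0) = +0.001684
∂h/∂y = (239.01 − 237.05) / (-205 − 0) = -0.009561
h(205, 145) = 237.05 + (+0.001684)·(205) + (-0.009561)·(145) = 237.05 +0.345 -1.386 = 236.009 m.

236.0 m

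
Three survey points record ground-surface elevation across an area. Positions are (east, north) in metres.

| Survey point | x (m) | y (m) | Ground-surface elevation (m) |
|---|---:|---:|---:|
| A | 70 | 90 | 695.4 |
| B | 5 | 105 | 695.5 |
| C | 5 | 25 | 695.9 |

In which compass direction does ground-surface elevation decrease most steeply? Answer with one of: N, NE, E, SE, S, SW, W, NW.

NE

With z = a·x + b·y + c and A as origin, the differences give:
  (-65)·a + 15·b = +0.1
  (-65)·a + (-65)·b = +0.5
Eliminate b (×(-65) and ×15, subtract): 5200·a = -14.00 → a = ∂z/∂x = -0.002692
Back-substitute: b = ∂z/∂y = -0.005000.
Steepest decrease is along −∇f = (+0.002692 E, +0.005000 N) → northeast.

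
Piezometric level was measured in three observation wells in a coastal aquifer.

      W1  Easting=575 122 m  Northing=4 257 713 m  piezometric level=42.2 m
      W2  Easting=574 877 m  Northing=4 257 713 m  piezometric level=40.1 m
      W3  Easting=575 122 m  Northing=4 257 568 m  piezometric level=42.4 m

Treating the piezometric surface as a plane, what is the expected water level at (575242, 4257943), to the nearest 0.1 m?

∂h/∂x = (40.1 − 42.2) / (574877 − 575122) = +0.008571
∂h/∂y = (42.4 − 42.2) / (4257568 − 4257713) = -0.001379
h(575242, 4257943) = 42.2 + (+0.008571)·(120) + (-0.001379)·(230) = 42.2 +1.029 -0.317 = 42.911 m.

42.9 m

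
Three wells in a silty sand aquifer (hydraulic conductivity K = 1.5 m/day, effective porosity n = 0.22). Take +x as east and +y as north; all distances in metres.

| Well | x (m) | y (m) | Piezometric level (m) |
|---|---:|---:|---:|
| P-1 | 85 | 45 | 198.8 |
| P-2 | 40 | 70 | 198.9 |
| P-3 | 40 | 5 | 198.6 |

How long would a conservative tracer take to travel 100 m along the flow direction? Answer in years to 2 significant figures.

Differences from P-1: to P-2 (Δx, Δy, Δh) = (-45, 25, +0.1); to P-3 = (-45, -40, -0.2).
Determinant of the coordinate differences = (-45)·(-40) − (-45)·25 = 2925.
∂h/∂x = [(+0.1)·(-40) − (-0.2)·25] / 2925 = +0.0003419
∂h/∂y = [(-45)·(-0.2) − (-45)·(+0.1)] / 2925 = +0.004615
|∇h| = √(0.0003419² + 0.004615²) = 0.004628
Seepage velocity v = K·i/n = 1.5 × 0.004628 / 0.22 = 0.03155 m/day.
t = 100 / 0.03155 = 3170 days = 8.68 years.

8.7 years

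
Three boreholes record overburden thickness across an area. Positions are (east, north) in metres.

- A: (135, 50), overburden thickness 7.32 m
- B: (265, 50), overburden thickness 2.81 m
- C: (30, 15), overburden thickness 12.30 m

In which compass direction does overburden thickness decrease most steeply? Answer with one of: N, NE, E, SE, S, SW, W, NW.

With d = a·x + b·y + c and A as origin, the differences give:
  130·a + 0·b = -4.51
  (-105)·a + (-35)·b = +4.98
Eliminate b (×(-35) and ×0, subtract): -4550·a = 157.850 → a = ∂d/∂x = -0.03469
Back-substitute: b = ∂d/∂y = -0.03821.
Steepest decrease is along −∇f = (+0.03469 E, +0.03821 N) → northeast.

NE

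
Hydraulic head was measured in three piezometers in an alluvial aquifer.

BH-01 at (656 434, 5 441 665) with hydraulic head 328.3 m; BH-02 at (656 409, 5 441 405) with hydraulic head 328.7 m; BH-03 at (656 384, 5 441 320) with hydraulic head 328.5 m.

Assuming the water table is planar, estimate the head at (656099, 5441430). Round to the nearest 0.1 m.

Taking BH-01 as reference: BH-02−BH-01 = (-25, -260, +0.4); BH-03−BH-01 = (-50, -345, +0.2).
Determinant of the coordinate differences = (-25)·(-345) − (-50)·(-260) = -4375.
∂h/∂x = [(+0.4)·(-345) − (+0.2)·(-260)] / -4375 = +0.01966
∂h/∂y = [(-25)·(+0.2) − (-50)·(+0.4)] / -4375 = -0.003429
h(656099, 5441430) = 328.3 + (+0.01966)·(-335) + (-0.003429)·(-235) = 328.3 -6.585 +0.806 = 322.521 m.

322.5 m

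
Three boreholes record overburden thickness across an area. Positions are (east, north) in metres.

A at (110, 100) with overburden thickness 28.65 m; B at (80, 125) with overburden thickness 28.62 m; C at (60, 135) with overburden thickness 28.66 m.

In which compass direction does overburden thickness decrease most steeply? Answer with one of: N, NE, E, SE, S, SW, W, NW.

NE

With d = a·x + b·y + c and A as origin, the differences give:
  (-30)·a + 25·b = -0.03
  (-50)·a + 35·b = +0.01
Eliminate b (×35 and ×25, subtract): 200·a = -1.300 → a = ∂d/∂x = -0.006500
Back-substitute: b = ∂d/∂y = -0.009000.
Steepest decrease is along −∇f = (+0.006500 E, +0.009000 N) → northeast.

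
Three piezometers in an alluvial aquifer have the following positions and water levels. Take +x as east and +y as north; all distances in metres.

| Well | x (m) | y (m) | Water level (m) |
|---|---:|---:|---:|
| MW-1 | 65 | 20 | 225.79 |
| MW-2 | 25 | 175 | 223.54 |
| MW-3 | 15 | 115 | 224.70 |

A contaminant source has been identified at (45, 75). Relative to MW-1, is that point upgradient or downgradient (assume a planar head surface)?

Differences from MW-1: to MW-2 (Δx, Δy, Δh) = (-40, 155, -2.25); to MW-3 = (-50, 95, -1.09).
Solve a·Δx + b·Δy = Δh: det = (-40)·95 − (-50)·155 = 3950.
∂h/∂x = [(-2.25)·95 − (-1.09)·155] / 3950 = -0.01134
∂h/∂y = [(-40)·(-1.09) − (-50)·(-2.25)] / 3950 = -0.01744
Head at (45, 75) = 225.79 + (-0.01134)·(-20) + (-0.01744)·(55) = 225.06 m.
That is lower than the 225.79 m at MW-1, so the point is downgradient.

downgradient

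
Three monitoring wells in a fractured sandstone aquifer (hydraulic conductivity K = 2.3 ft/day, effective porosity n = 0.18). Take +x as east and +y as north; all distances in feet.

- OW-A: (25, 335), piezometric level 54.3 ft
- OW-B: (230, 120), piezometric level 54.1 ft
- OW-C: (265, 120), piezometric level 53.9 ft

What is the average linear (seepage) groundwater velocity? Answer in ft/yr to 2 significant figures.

Differences from OW-A: to OW-B (Δx, Δy, Δh) = (205, -215, -0.2); to OW-C = (240, -215, -0.4).
Determinant of the coordinate differences = 205·(-215) − 240·(-215) = 7525.
∂h/∂x = [(-0.2)·(-215) − (-0.4)·(-215)] / 7525 = -0.005714
∂h/∂y = [205·(-0.4) − 240·(-0.2)] / 7525 = -0.004518
|∇h| = √(-0.005714² + -0.004518²) = 0.007284
Seepage velocity v = K·i/n = 2.3 × 0.007284 / 0.18 = 0.09307 ft/day = 33.99 ft/yr.

34 ft/yr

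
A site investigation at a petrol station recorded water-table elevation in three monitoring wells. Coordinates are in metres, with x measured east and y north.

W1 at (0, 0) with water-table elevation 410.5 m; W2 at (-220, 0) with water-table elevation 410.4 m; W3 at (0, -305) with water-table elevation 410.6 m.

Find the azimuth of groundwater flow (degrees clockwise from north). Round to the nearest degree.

∂h/∂x = (410.4 − 410.5) / (-220 − 0) = +0.0004545
∂h/∂y = (410.6 − 410.5) / (-305 − 0) = -0.0003279
Flow direction (−∇h) has components (-0.0004545 E, +0.0003279 N).
Azimuth = atan2(E, N) = atan2(-0.0004545, +0.0003279) = 305.8° ≈ 306°.

306°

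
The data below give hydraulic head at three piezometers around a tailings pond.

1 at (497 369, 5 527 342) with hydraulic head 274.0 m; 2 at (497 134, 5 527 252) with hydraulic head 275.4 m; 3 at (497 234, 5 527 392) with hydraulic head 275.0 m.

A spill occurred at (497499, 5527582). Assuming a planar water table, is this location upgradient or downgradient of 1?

downgradient

Three-point gradient (reference 1): Δ to 2 = (-235, -90, +1.4), Δ to 3 = (-135, 50, +1.0).
∂h/∂x = -0.006695, ∂h/∂y = +0.001925 (det = -23900).
Head at (497499, 5527582) = 274.0 + (-0.006695)·(130) + (+0.001925)·(240) = 273.59 m.
That is lower than the 274.0 m at 1, so the point is downgradient.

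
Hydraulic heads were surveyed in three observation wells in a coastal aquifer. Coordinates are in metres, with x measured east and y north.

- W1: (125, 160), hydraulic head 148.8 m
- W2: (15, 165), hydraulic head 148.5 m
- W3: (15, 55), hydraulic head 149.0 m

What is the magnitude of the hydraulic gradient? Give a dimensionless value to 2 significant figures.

0.0052

Taking W1 as reference: W2−W1 = (-110, 5, -0.3); W3−W1 = (-110, -105, +0.2).
Solve a·Δx + b·Δy = Δh: det = (-110)·(-105) − (-110)·5 = 12100.
∂h/∂x = [(-0.3)·(-105) − (+0.2)·5] / 12100 = +0.002521
∂h/∂y = [(-110)·(+0.2) − (-110)·(-0.3)] / 12100 = -0.004545
|∇h| = √(0.002521² + -0.004545²) = 0.005197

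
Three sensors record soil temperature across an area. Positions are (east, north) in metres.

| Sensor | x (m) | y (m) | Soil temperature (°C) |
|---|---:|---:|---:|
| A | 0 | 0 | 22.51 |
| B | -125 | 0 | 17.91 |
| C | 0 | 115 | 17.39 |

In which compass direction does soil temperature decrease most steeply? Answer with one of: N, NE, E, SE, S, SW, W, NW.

NW

∂T/∂x = (17.91 − 22.51) / (-125 − 0) = +0.03680
∂T/∂y = (17.39 − 22.51) / (115 − 0) = -0.04452
Steepest decrease is along −∇f = (-0.03680 E, +0.04452 N) → northwest.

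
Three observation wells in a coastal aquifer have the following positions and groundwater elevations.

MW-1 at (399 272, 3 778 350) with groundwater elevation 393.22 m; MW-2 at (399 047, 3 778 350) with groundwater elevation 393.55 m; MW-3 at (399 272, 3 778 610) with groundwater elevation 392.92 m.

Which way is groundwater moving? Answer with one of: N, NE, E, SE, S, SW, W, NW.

∂h/∂x = (393.55 − 393.22) / (399047 − 399272) = -0.001467
∂h/∂y = (392.92 − 393.22) / (3778610 − 3778350) = -0.001154
Flow = −∇h = (+0.001467 east, +0.001154 north), which points northeast.

NE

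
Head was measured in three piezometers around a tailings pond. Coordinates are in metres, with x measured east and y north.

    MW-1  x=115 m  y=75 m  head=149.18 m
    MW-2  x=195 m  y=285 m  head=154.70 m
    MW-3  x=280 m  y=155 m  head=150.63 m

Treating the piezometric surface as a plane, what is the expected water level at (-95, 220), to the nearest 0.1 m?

With h = a·x + b·y + c and MW-1 as origin, the differences give:
  80·a + 210·b = +5.52
  165·a + 80·b = +1.45
Eliminate b (×80 and ×210, subtract): -28250·a = 137.100 → a = ∂h/∂x = -0.004853
Back-substitute: b = ∂h/∂y = +0.02813.
h(-95, 220) = 149.18 + (-0.004853)·(-210) + (+0.02813)·(145) = 149.18 +1.019 +4.080 = 154.279 m.

154.3 m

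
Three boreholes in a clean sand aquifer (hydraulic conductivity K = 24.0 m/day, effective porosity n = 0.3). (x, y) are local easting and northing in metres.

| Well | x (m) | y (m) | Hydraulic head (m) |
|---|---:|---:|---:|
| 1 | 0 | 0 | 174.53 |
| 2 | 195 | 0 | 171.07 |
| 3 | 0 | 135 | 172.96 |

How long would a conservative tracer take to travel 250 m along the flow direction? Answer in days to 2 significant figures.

150 days

∂h/∂x = (171.07 − 174.53) / (195 − 0) = -0.01774
∂h/∂y = (172.96 − 174.53) / (135 − 0) = -0.01163
|∇h| = √(-0.01774² + -0.01163²) = 0.02121
Seepage velocity v = K·i/n = 24.0 × 0.02121 / 0.3 = 1.697 m/day.
t = 250 / 1.697 = 147.3 days.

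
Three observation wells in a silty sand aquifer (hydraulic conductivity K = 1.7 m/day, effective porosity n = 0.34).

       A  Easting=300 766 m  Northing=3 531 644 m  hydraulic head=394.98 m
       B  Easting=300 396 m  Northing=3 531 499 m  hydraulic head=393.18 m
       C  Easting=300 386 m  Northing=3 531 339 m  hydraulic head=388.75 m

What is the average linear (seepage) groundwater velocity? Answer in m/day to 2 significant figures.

Taking A as reference: B−A = (-370, -145, -1.80); C−A = (-380, -305, -6.23).
Determinant of the coordinate differences = (-370)·(-305) − (-380)·(-145) = 57750.
∂h/∂x = [(-1.80)·(-305) − (-6.23)·(-145)] / 57750 = -0.006136
∂h/∂y = [(-370)·(-6.23) − (-380)·(-1.80)] / 57750 = +0.02807
|∇h| = √(-0.006136² + 0.02807²) = 0.02873
Seepage velocity v = K·i/n = 1.7 × 0.02873 / 0.34 = 0.1436 m/day.

0.14 m/day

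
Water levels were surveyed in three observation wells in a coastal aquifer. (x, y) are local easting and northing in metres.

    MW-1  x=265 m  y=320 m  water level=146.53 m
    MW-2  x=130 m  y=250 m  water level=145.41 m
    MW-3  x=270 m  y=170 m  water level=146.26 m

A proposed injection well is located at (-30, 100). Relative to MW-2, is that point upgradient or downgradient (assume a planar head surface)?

Differences from MW-1: to MW-2 (Δx, Δy, Δh) = (-135, -70, -1.12); to MW-3 = (5, -150, -0.27).
Solve a·Δx + b·Δy = Δh: det = (-135)·(-150) − 5·(-70) = 20600.
∂h/∂x = [(-1.12)·(-150) − (-0.27)·(-70)] / 20600 = +0.007238
∂h/∂y = [(-135)·(-0.27) − 5·(-1.12)] / 20600 = +0.002041
Head at (-30, 100) = 146.53 + (+0.007238)·(-295) + (+0.002041)·(-220) = 143.95 m.
That is lower than the 145.41 m at MW-2, so the point is downgradient.

downgradient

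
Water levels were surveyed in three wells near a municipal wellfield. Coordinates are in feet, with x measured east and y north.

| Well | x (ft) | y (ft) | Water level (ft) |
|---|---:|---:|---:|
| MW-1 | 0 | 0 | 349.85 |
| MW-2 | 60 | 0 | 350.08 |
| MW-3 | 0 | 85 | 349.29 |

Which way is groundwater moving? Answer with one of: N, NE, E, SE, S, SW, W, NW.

NW

∂h/∂x = (350.08 − 349.85) / (60 − 0) = +0.003833
∂h/∂y = (349.29 − 349.85) / (85 − 0) = -0.006588
Flow = −∇h = (-0.003833 east, +0.006588 north), which points northwest.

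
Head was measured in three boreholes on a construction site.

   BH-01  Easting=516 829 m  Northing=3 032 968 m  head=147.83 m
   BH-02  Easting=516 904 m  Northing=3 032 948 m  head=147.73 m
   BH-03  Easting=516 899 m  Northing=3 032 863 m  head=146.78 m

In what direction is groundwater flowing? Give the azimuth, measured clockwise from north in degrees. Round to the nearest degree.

188°

With h = a·x + b·y + c and BH-01 as origin, the differences give:
  75·a + (-20)·b = -0.10
  70·a + (-105)·b = -1.05
Eliminate b (×(-105) and ×(-20), subtract): -6475·a = -10.500 → a = ∂h/∂x = +0.001622
Back-substitute: b = ∂h/∂y = +0.01108.
Flow direction (−∇h) has components (-0.001622 E, -0.01108 N).
Azimuth = atan2(E, N) = atan2(-0.001622, -0.01108) = 188.3° ≈ 188°.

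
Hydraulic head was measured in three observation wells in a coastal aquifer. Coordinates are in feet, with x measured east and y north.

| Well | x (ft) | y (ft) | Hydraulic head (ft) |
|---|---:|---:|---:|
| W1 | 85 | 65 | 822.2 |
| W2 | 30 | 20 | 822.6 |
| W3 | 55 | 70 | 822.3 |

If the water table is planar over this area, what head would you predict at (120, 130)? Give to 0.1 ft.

821.8 ft

Differences from W1: to W2 (Δx, Δy, Δh) = (-55, -45, +0.4); to W3 = (-30, 5, +0.1).
Determinant of the coordinate differences = (-55)·5 − (-30)·(-45) = -1625.
∂h/∂x = [(+0.4)·5 − (+0.1)·(-45)] / -1625 = -0.004000
∂h/∂y = [(-55)·(+0.1) − (-30)·(+0.4)] / -1625 = -0.004000
h(120, 130) = 822.2 + (-0.004000)·(35) + (-0.004000)·(65) = 822.2 -0.140 -0.260 = 821.800 ft.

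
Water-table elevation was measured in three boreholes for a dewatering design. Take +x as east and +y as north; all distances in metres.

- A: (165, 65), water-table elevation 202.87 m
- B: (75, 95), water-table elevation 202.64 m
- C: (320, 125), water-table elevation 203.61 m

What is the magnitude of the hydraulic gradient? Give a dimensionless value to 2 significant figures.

Differences from A: to B (Δx, Δy, Δh) = (-90, 30, -0.23); to C = (155, 60, +0.74).
Solve a·Δx + b·Δy = Δh: det = (-90)·60 − 155·30 = -10050.
∂h/∂x = [(-0.23)·60 − (+0.74)·30] / -10050 = +0.003582
∂h/∂y = [(-90)·(+0.74) − 155·(-0.23)] / -10050 = +0.003080
|∇h| = √(0.003582² + 0.003080²) = 0.004724

0.0047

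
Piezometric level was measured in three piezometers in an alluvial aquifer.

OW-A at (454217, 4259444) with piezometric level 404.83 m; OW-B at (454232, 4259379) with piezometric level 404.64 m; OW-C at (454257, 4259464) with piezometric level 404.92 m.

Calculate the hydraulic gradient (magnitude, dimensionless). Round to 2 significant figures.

0.0032

Differences from OW-A: to OW-B (Δx, Δy, Δh) = (15, -65, -0.19); to OW-C = (40, 20, +0.09).
Solve a·Δx + b·Δy = Δh: det = 15·20 − 40·(-65) = 2900.
∂h/∂x = [(-0.19)·20 − (+0.09)·(-65)] / 2900 = +0.0007069
∂h/∂y = [15·(+0.09) − 40·(-0.19)] / 2900 = +0.003086
|∇h| = √(0.0007069² + 0.003086²) = 0.003166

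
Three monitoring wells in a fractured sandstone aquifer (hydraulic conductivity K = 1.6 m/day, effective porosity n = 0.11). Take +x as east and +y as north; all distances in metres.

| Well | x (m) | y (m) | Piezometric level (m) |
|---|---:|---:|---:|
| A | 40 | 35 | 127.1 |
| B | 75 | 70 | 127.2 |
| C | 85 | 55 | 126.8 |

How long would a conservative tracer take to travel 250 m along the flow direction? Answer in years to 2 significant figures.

Three-point gradient (reference A): Δ to B = (35, 35, +0.1), Δ to C = (45, 20, -0.3).
∂h/∂x = -0.01429, ∂h/∂y = +0.01714 (det = -875).
|∇h| = √(-0.01429² + 0.01714²) = 0.02232
Seepage velocity v = K·i/n = 1.6 × 0.02232 / 0.11 = 0.3247 m/day.
t = 250 / 0.3247 = 769.9 days = 2.11 years.

2.1 years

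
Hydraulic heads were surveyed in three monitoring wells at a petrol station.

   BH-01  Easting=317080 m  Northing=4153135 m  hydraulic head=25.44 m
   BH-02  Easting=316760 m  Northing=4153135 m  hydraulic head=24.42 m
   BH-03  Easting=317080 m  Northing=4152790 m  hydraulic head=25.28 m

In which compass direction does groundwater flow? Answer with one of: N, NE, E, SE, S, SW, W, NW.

∂h/∂x = (24.42 − 25.44) / (316760 − 317080) = +0.003187
∂h/∂y = (25.28 − 25.44) / (4152790 − 4153135) = +0.0004638
Flow = −∇h = (-0.003187 east, -0.0004638 north), which points west.

W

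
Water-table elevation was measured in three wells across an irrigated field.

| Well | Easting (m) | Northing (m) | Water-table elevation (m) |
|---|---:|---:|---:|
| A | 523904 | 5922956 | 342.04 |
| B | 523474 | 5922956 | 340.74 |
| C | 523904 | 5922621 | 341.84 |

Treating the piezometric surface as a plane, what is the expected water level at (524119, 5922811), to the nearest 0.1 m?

342.6 m

∂h/∂x = (340.74 − 342.04) / (523474 − 523904) = +0.003023
∂h/∂y = (341.84 − 342.04) / (5922621 − 5922956) = +0.0005970
h(524119, 5922811) = 342.04 + (+0.003023)·(215) + (+0.0005970)·(-145) = 342.04 +0.650 -0.087 = 342.603 m.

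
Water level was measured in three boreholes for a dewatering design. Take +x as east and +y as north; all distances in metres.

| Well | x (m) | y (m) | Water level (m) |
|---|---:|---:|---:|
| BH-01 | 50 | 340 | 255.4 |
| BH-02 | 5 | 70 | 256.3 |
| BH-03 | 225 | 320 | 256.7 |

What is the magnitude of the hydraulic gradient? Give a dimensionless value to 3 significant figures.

Three-point gradient (reference BH-01): Δ to BH-02 = (-45, -270, +0.9), Δ to BH-03 = (175, -20, +1.3).
∂h/∂x = +0.006916, ∂h/∂y = -0.004486 (det = 48150).
|∇h| = √(0.006916² + -0.004486²) = 0.008243

0.00824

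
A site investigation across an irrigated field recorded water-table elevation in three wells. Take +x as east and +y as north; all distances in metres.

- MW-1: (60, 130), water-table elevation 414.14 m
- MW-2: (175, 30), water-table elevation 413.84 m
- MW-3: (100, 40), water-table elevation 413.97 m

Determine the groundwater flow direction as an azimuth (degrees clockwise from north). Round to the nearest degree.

Differences from MW-1: to MW-2 (Δx, Δy, Δh) = (115, -100, -0.30); to MW-3 = (40, -90, -0.17).
Determinant of the coordinate differences = 115·(-90) − 40·(-100) = -6350.
∂h/∂x = [(-0.30)·(-90) − (-0.17)·(-100)] / -6350 = -0.001575
∂h/∂y = [115·(-0.17) − 40·(-0.30)] / -6350 = +0.001189
Flow direction (−∇h) has components (+0.001575 E, -0.001189 N).
Azimuth = atan2(E, N) = atan2(+0.001575, -0.001189) = 127.1° ≈ 127°.

127°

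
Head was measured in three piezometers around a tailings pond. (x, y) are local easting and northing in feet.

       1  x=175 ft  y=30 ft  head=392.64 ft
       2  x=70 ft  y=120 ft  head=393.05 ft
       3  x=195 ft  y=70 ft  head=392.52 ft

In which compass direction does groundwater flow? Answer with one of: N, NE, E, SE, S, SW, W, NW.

E

With h = a·x + b·y + c and 1 as origin, the differences give:
  (-105)·a + 90·b = +0.41
  20·a + 40·b = -0.12
Eliminate b (×40 and ×90, subtract): -6000·a = 27.200 → a = ∂h/∂x = -0.004533
Back-substitute: b = ∂h/∂y = -0.0007333.
Flow = −∇h = (+0.004533 east, +0.0007333 north), which points east.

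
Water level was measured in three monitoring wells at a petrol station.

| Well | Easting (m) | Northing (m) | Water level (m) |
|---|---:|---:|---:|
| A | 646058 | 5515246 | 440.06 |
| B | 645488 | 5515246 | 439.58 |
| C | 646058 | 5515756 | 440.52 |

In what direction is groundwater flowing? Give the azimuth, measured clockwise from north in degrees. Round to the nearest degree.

223°

∂h/∂x = (439.58 − 440.06) / (645488 − 646058) = +0.0008421
∂h/∂y = (440.52 − 440.06) / (5515756 − 5515246) = +0.0009020
Flow direction (−∇h) has components (-0.0008421 E, -0.0009020 N).
Azimuth = atan2(E, N) = atan2(-0.0008421, -0.0009020) = 223.0° ≈ 223°.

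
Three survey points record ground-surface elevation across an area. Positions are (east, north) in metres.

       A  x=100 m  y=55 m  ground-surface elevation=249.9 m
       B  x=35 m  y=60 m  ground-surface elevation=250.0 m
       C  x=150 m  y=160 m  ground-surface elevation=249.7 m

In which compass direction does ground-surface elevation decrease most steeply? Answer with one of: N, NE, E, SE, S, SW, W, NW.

NE

Taking A as reference: B−A = (-65, 5, +0.1); C−A = (50, 105, -0.2).
Solve a·Δx + b·Δy = Δz: det = (-65)·105 − 50·5 = -7075.
∂z/∂x = [(+0.1)·105 − (-0.2)·5] / -7075 = -0.001625
∂z/∂y = [(-65)·(-0.2) − 50·(+0.1)] / -7075 = -0.001131
Steepest decrease is along −∇f = (+0.001625 E, +0.001131 N) → northeast.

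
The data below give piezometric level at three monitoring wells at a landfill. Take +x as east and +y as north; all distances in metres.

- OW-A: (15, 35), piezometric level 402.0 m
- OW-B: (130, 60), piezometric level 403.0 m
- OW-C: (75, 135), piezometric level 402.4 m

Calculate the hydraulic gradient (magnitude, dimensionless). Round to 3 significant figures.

0.00911

With h = a·x + b·y + c and OW-A as origin, the differences give:
  115·a + 25·b = +1.0
  60·a + 100·b = +0.4
Eliminate b (×100 and ×25, subtract): 10000·a = 90.00 → a = ∂h/∂x = +0.009000
Back-substitute: b = ∂h/∂y = -0.001400.
|∇h| = √(0.009000² + -0.001400²) = 0.009108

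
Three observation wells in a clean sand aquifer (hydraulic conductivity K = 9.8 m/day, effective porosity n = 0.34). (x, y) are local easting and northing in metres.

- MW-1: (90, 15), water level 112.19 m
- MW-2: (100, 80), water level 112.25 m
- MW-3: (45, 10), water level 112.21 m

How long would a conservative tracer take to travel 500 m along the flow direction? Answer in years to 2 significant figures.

41 years

Differences from MW-1: to MW-2 (Δx, Δy, Δh) = (10, 65, +0.06); to MW-3 = (-45, -5, +0.02).
Determinant of the coordinate differences = 10·(-5) − (-45)·65 = 2875.
∂h/∂x = [(+0.06)·(-5) − (+0.02)·65] / 2875 = -0.0005565
∂h/∂y = [10·(+0.02) − (-45)·(+0.06)] / 2875 = +0.001009
|∇h| = √(-0.0005565² + 0.001009²) = 0.001152
Seepage velocity v = K·i/n = 9.8 × 0.001152 / 0.34 = 0.0332 m/day.
t = 500 / 0.0332 = 1.506e+04 days = 41.2 years.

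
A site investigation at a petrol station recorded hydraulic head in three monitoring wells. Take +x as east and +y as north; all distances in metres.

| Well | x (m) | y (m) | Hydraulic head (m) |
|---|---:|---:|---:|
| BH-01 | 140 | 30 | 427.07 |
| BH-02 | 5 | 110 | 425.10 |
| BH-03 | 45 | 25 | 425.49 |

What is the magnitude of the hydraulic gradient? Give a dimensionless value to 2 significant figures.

Three-point gradient (reference BH-01): Δ to BH-02 = (-135, 80, -1.97), Δ to BH-03 = (-95, -5, -1.58).
∂h/∂x = +0.01647, ∂h/∂y = +0.003160 (det = 8275).
|∇h| = √(0.01647² + 0.003160²) = 0.01677

0.017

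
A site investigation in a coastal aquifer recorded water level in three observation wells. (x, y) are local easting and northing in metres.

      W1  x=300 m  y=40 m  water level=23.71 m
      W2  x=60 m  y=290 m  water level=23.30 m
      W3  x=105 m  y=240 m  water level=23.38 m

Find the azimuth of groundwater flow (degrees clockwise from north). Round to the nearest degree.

326°

Taking W1 as reference: W2−W1 = (-240, 250, -0.41); W3−W1 = (-195, 200, -0.33).
Solve a·Δx + b·Δy = Δh: det = (-240)·200 − (-195)·250 = 750.
∂h/∂x = [(-0.41)·200 − (-0.33)·250] / 750 = +0.0006667
∂h/∂y = [(-240)·(-0.33) − (-195)·(-0.41)] / 750 = -0.0010000
Flow direction (−∇h) has components (-0.0006667 E, +0.0010000 N).
Azimuth = atan2(E, N) = atan2(-0.0006667, +0.0010000) = 326.3° ≈ 326°.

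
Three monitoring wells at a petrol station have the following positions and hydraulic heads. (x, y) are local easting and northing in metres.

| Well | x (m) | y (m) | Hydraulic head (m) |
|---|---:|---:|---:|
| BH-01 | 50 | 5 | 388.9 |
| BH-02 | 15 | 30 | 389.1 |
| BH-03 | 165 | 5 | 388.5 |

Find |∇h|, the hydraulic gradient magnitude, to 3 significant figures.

With h = a·x + b·y + c and BH-01 as origin, the differences give:
  (-35)·a + 25·b = +0.2
  115·a + 0·b = -0.4
Eliminate b (×0 and ×25, subtract): -2875·a = 10.00 → a = ∂h/∂x = -0.003478
Back-substitute: b = ∂h/∂y = +0.003130.
|∇h| = √(-0.003478² + 0.003130²) = 0.004679

0.00468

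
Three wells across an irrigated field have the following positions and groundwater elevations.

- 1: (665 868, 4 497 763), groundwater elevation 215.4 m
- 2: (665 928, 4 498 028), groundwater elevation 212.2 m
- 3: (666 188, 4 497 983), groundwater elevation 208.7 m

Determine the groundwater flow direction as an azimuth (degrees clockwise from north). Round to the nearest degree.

060°

Three-point gradient (reference 1): Δ to 2 = (60, 265, -3.2), Δ to 3 = (320, 220, -6.7).
∂h/∂x = -0.01497, ∂h/∂y = -0.008687 (det = -71600).
Flow direction (−∇h) has components (+0.01497 E, +0.008687 N).
Azimuth = atan2(E, N) = atan2(+0.01497, +0.008687) = 59.9° ≈ 060°.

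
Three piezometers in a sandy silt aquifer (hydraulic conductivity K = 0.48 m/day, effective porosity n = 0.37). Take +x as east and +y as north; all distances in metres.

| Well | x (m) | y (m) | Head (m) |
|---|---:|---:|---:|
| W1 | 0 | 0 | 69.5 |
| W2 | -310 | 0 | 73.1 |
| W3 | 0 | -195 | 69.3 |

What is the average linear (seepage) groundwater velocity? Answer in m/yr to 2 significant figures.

∂h/∂x = (73.1 − 69.5) / (-310 − 0) = -0.01161
∂h/∂y = (69.3 − 69.5) / (-195 − 0) = +0.001026
|∇h| = √(-0.01161² + 0.001026²) = 0.01166
Seepage velocity v = K·i/n = 0.48 × 0.01166 / 0.37 = 0.01513 m/day = 5.526 m/yr.

5.5 m/yr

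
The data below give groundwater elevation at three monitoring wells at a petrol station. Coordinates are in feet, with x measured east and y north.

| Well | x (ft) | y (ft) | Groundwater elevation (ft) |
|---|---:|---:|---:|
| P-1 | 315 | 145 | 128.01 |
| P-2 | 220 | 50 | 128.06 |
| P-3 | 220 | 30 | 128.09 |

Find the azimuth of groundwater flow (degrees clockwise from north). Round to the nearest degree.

327°

Differences from P-1: to P-2 (Δx, Δy, Δh) = (-95, -95, +0.05); to P-3 = (-95, -115, +0.08).
Determinant of the coordinate differences = (-95)·(-115) − (-95)·(-95) = 1900.
∂h/∂x = [(+0.05)·(-115) − (+0.08)·(-95)] / 1900 = +0.0009737
∂h/∂y = [(-95)·(+0.08) − (-95)·(+0.05)] / 1900 = -0.001500
Flow direction (−∇h) has components (-0.0009737 E, +0.001500 N).
Azimuth = atan2(E, N) = atan2(-0.0009737, +0.001500) = 327.0° ≈ 327°.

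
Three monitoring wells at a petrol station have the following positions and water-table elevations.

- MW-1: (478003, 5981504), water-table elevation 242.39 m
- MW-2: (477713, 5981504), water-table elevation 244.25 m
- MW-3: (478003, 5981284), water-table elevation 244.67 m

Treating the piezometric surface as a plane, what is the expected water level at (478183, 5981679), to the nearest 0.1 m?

∂h/∂x = (244.25 − 242.39) / (477713 − 478003) = -0.006414
∂h/∂y = (244.67 − 242.39) / (5981284 − 5981504) = -0.01036
h(478183, 5981679) = 242.39 + (-0.006414)·(180) + (-0.01036)·(175) = 242.39 -1.154 -1.814 = 239.422 m.

239.4 m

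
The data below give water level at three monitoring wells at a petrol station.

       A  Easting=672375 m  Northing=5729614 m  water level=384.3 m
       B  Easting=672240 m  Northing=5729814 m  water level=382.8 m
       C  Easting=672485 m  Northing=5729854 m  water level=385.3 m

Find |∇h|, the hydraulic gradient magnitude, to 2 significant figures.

With h = a·x + b·y + c and A as origin, the differences give:
  (-135)·a + 200·b = -1.5
  110·a + 240·b = +1.0
Eliminate b (×240 and ×200, subtract): -54400·a = -560.00 → a = ∂h/∂x = +0.01029
Back-substitute: b = ∂h/∂y = -0.0005515.
|∇h| = √(0.01029² + -0.0005515²) = 0.0103

0.010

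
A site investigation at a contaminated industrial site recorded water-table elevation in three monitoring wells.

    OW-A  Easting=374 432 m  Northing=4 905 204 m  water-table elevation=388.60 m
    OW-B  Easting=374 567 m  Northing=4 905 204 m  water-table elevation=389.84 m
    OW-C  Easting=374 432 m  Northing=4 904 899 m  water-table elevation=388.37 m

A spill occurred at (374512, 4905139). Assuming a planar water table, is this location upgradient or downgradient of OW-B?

downgradient

∂h/∂x = (389.84 − 388.60) / (374567 − 374432) = +0.009185
∂h/∂y = (388.37 − 388.60) / (4904899 − 4905204) = +0.0007541
Head at (374512, 4905139) = 388.60 + (+0.009185)·(80) + (+0.0007541)·(-65) = 389.29 m.
That is lower than the 389.84 m at OW-B, so the point is downgradient.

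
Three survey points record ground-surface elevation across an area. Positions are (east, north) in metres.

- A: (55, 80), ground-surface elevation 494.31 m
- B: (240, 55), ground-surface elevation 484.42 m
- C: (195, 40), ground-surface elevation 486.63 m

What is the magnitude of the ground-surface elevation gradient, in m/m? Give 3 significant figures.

0.0530 m/m

Three-point gradient (reference A): Δ to B = (185, -25, -9.89), Δ to C = (140, -40, -7.68).
∂z/∂x = -0.05221, ∂z/∂y = +0.009282 (det = -3900).
|∇f| = √(-0.05221² + 0.009282²) = 0.05303 m/m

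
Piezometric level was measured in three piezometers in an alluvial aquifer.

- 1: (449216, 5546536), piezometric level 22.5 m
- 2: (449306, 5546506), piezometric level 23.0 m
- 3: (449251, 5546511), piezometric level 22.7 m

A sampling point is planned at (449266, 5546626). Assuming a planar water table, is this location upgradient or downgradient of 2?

downgradient

Taking 1 as reference: 2−1 = (90, -30, +0.5); 3−1 = (35, -25, +0.2).
Solve a·Δx + b·Δy = Δh: det = 90·(-25) − 35·(-30) = -1200.
∂h/∂x = [(+0.5)·(-25) − (+0.2)·(-30)] / -1200 = +0.005417
∂h/∂y = [90·(+0.2) − 35·(+0.5)] / -1200 = -0.0004167
Head at (449266, 5546626) = 22.5 + (+0.005417)·(50) + (-0.0004167)·(90) = 22.73 m.
That is lower than the 23.0 m at 2, so the point is downgradient.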